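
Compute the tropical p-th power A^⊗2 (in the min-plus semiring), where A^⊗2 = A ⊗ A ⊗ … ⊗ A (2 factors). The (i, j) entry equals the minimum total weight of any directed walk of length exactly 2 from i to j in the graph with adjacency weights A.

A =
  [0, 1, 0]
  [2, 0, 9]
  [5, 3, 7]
A^⊗2 =
  [0, 1, 0]
  [2, 0, 2]
  [5, 3, 5]

Each entry (A^⊗2)_ij equals the minimum over all length-2 walks i = v_0 → v_1 → … → v_2 = j of Σ_t A[v_t][v_{t+1}]. For example, for (i, j) = (0, 2) we minimise over 3 possible intermediate vertex sequences; the minimum is 0, attained along the walk 0 → 0 → 2.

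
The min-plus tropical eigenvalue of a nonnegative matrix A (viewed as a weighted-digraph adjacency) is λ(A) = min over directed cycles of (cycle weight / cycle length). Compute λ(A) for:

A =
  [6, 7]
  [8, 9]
λ(A) = 6

Enumerate directed cycles and compute their means (weight / length). Sample:
  cycle 0 → 0: weight = 6, length = 1, mean = 6/1 ≈ 6.000
  cycle 1 → 1: weight = 9, length = 1, mean = 9/1 ≈ 9.000
  cycle 0 → 1 → 0: weight = 15, length = 2, mean = 15/2 ≈ 7.500
  cycle 1 → 0 → 1: weight = 15, length = 2, mean = 15/2 ≈ 7.500
Minimum mean = 6.000, attained e.g. along the cycle 0 → 0 with weight 6 and length 1. So λ(A) = 6/1 = 6.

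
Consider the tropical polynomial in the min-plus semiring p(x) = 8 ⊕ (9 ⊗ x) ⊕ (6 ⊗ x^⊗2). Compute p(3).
p(3) = 8

A tropical monomial a ⊗ x^⊗i evaluates to a + i · x. Evaluating each term at x = 3:
  Term 0 contributes 8 + 0 · 3 = 8
  Term 1 contributes 9 + 1 · 3 = 12
  Term 2 contributes 6 + 2 · 3 = 12
p(3) = ⊕ of these = min[8, 12, 12] = 8.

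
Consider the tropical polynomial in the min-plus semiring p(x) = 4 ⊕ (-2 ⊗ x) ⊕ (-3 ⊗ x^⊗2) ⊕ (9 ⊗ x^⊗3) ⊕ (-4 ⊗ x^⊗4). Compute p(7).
p(7) = 4

A tropical monomial a ⊗ x^⊗i evaluates to a + i · x. Evaluating each term at x = 7:
  Term 0 contributes 4 + 0 · 7 = 4
  Term 1 contributes -2 + 1 · 7 = 5
  Term 2 contributes -3 + 2 · 7 = 11
  Term 3 contributes 9 + 3 · 7 = 30
  Term 4 contributes -4 + 4 · 7 = 24
p(7) = ⊕ of these = min[4, 5, 11, 30, 24] = 4.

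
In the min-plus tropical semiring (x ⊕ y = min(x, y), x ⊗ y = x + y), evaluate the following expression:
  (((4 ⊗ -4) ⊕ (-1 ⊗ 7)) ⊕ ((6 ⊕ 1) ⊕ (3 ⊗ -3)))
(((4 ⊗ -4) ⊕ (-1 ⊗ 7)) ⊕ ((6 ⊕ 1) ⊕ (3 ⊗ -3))) = 0

Expand innermost to outermost. Recall ⊕ takes the minimum of its arguments and ⊗ takes their sum. Working out the expression (((4 ⊗ -4) ⊕ (-1 ⊗ 7)) ⊕ ((6 ⊕ 1) ⊕ (3 ⊗ -3))) gives 0.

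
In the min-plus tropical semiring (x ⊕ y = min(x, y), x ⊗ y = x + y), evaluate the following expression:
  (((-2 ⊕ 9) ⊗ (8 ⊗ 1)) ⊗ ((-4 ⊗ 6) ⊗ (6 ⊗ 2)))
(((-2 ⊕ 9) ⊗ (8 ⊗ 1)) ⊗ ((-4 ⊗ 6) ⊗ (6 ⊗ 2))) = 17

Expand innermost to outermost. Recall ⊕ takes the minimum of its arguments and ⊗ takes their sum. Working out the expression (((-2 ⊕ 9) ⊗ (8 ⊗ 1)) ⊗ ((-4 ⊗ 6) ⊗ (6 ⊗ 2))) gives 17.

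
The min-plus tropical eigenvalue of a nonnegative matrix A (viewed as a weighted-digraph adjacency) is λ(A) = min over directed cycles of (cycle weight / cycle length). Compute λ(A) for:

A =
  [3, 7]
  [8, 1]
λ(A) = 1

Enumerate directed cycles and compute their means (weight / length). Sample:
  cycle 0 → 0: weight = 3, length = 1, mean = 3/1 ≈ 3.000
  cycle 1 → 1: weight = 1, length = 1, mean = 1/1 ≈ 1.000
  cycle 0 → 1 → 0: weight = 15, length = 2, mean = 15/2 ≈ 7.500
  cycle 1 → 0 → 1: weight = 15, length = 2, mean = 15/2 ≈ 7.500
Minimum mean = 1.000, attained e.g. along the cycle 1 → 1 with weight 1 and length 1. So λ(A) = 1/1 = 1.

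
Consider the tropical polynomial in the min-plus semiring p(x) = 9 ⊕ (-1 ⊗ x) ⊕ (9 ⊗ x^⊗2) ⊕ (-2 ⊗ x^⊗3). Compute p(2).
p(2) = 1

A tropical monomial a ⊗ x^⊗i evaluates to a + i · x. Evaluating each term at x = 2:
  Term 0 contributes 9 + 0 · 2 = 9
  Term 1 contributes -1 + 1 · 2 = 1
  Term 2 contributes 9 + 2 · 2 = 13
  Term 3 contributes -2 + 3 · 2 = 4
p(2) = ⊕ of these = min[9, 1, 13, 4] = 1.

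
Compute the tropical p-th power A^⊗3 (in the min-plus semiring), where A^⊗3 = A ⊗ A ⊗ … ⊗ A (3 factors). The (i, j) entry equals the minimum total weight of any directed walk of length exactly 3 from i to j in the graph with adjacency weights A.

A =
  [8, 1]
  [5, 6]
A^⊗3 =
  [12, 7]
  [11, 12]

Each entry (A^⊗3)_ij equals the minimum over all length-3 walks i = v_0 → v_1 → … → v_3 = j of Σ_t A[v_t][v_{t+1}]. For example, for (i, j) = (0, 1) we minimise over 4 possible intermediate vertex sequences; the minimum is 7, attained along the walk 0 → 1 → 0 → 1.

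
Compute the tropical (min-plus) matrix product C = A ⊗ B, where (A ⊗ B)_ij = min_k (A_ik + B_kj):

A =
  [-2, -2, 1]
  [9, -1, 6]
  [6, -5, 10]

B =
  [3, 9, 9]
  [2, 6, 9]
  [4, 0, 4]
A ⊗ B =
  [0, 1, 5]
  [1, 5, 8]
  [-3, 1, 4]

Apply the min-plus product entry-by-entry:
  C[0][0] = min over k of (A[0][0] + B[0][0] = -2 + 3 = 1, A[0][1] + B[1][0] = -2 + 2 = 0, A[0][2] + B[2][0] = 1 + 4 = 5) = 0 (attained at k = 1)
  C[0][1] = min over k of (A[0][0] + B[0][1] = -2 + 9 = 7, A[0][1] + B[1][1] = -2 + 6 = 4, A[0][2] + B[2][1] = 1 + 0 = 1) = 1 (attained at k = 2)
  C[0][2] = min over k of (A[0][0] + B[0][2] = -2 + 9 = 7, A[0][1] + B[1][2] = -2 + 9 = 7, A[0][2] + B[2][2] = 1 + 4 = 5) = 5 (attained at k = 2)
  C[1][0] = min over k of (A[1][0] + B[0][0] = 9 + 3 = 12, A[1][1] + B[1][0] = -1 + 2 = 1, A[1][2] + B[2][0] = 6 + 4 = 10) = 1 (attained at k = 1)
  C[1][1] = min over k of (A[1][0] + B[0][1] = 9 + 9 = 18, A[1][1] + B[1][1] = -1 + 6 = 5, A[1][2] + B[2][1] = 6 + 0 = 6) = 5 (attained at k = 1)
  C[1][2] = min over k of (A[1][0] + B[0][2] = 9 + 9 = 18, A[1][1] + B[1][2] = -1 + 9 = 8, A[1][2] + B[2][2] = 6 + 4 = 10) = 8 (attained at k = 1)
  C[2][0] = min over k of (A[2][0] + B[0][0] = 6 + 3 = 9, A[2][1] + B[1][0] = -5 + 2 = -3, A[2][2] + B[2][0] = 10 + 4 = 14) = -3 (attained at k = 1)
  C[2][1] = min over k of (A[2][0] + B[0][1] = 6 + 9 = 15, A[2][1] + B[1][1] = -5 + 6 = 1, A[2][2] + B[2][1] = 10 + 0 = 10) = 1 (attained at k = 1)
  C[2][2] = min over k of (A[2][0] + B[0][2] = 6 + 9 = 15, A[2][1] + B[1][2] = -5 + 9 = 4, A[2][2] + B[2][2] = 10 + 4 = 14) = 4 (attained at k = 1)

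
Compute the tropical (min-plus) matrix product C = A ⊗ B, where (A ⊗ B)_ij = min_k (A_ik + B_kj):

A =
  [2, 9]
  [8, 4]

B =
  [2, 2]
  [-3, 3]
A ⊗ B =
  [4, 4]
  [1, 7]

Apply the min-plus product entry-by-entry:
  C[0][0] = min over k of (A[0][0] + B[0][0] = 2 + 2 = 4, A[0][1] + B[1][0] = 9 + -3 = 6) = 4 (attained at k = 0)
  C[0][1] = min over k of (A[0][0] + B[0][1] = 2 + 2 = 4, A[0][1] + B[1][1] = 9 + 3 = 12) = 4 (attained at k = 0)
  C[1][0] = min over k of (A[1][0] + B[0][0] = 8 + 2 = 10, A[1][1] + B[1][0] = 4 + -3 = 1) = 1 (attained at k = 1)
  C[1][1] = min over k of (A[1][0] + B[0][1] = 8 + 2 = 10, A[1][1] + B[1][1] = 4 + 3 = 7) = 7 (attained at k = 1)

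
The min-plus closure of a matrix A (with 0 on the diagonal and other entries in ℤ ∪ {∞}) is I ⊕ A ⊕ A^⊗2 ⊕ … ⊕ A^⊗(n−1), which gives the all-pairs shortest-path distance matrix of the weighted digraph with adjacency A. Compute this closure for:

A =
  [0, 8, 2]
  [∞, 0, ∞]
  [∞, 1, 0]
Closure =
  [0, 3, 2]
  [∞, 0, ∞]
  [∞, 1, 0]

This is the Floyd-Warshall all-pairs shortest-path computation. For each intermediate vertex k = 0, 1, …, 2, update dist[i][j] ← min(dist[i][j], dist[i][k] + dist[k][j]). The final matrix gives, for each (i, j), the minimum total weight of any directed path from i to j (possibly empty when i = j).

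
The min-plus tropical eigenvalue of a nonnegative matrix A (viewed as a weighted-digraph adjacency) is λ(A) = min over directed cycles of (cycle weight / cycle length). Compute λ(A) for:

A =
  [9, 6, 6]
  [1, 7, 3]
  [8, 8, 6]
λ(A) = 7/2

Enumerate directed cycles and compute their means (weight / length). Sample:
  cycle 0 → 0: weight = 9, length = 1, mean = 9/1 ≈ 9.000
  cycle 1 → 1: weight = 7, length = 1, mean = 7/1 ≈ 7.000
  cycle 2 → 2: weight = 6, length = 1, mean = 6/1 ≈ 6.000
  cycle 0 → 1 → 0: weight = 7, length = 2, mean = 7/2 ≈ 3.500
  cycle 0 → 2 → 0: weight = 14, length = 2, mean = 14/2 ≈ 7.000
  cycle 1 → 0 → 1: weight = 7, length = 2, mean = 7/2 ≈ 3.500
Minimum mean = 3.500, attained e.g. along the cycle 0 → 1 → 0 with weight 7 and length 2. So λ(A) = 7/2 = 7/2.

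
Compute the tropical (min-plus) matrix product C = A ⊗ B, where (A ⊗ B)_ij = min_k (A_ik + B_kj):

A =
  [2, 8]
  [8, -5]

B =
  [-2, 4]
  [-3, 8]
A ⊗ B =
  [0, 6]
  [-8, 3]

Apply the min-plus product entry-by-entry:
  C[0][0] = min over k of (A[0][0] + B[0][0] = 2 + -2 = 0, A[0][1] + B[1][0] = 8 + -3 = 5) = 0 (attained at k = 0)
  C[0][1] = min over k of (A[0][0] + B[0][1] = 2 + 4 = 6, A[0][1] + B[1][1] = 8 + 8 = 16) = 6 (attained at k = 0)
  C[1][0] = min over k of (A[1][0] + B[0][0] = 8 + -2 = 6, A[1][1] + B[1][0] = -5 + -3 = -8) = -8 (attained at k = 1)
  C[1][1] = min over k of (A[1][0] + B[0][1] = 8 + 4 = 12, A[1][1] + B[1][1] = -5 + 8 = 3) = 3 (attained at k = 1)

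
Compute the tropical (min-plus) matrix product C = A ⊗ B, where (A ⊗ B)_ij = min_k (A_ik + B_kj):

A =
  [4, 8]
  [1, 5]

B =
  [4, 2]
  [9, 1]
A ⊗ B =
  [8, 6]
  [5, 3]

Apply the min-plus product entry-by-entry:
  C[0][0] = min over k of (A[0][0] + B[0][0] = 4 + 4 = 8, A[0][1] + B[1][0] = 8 + 9 = 17) = 8 (attained at k = 0)
  C[0][1] = min over k of (A[0][0] + B[0][1] = 4 + 2 = 6, A[0][1] + B[1][1] = 8 + 1 = 9) = 6 (attained at k = 0)
  C[1][0] = min over k of (A[1][0] + B[0][0] = 1 + 4 = 5, A[1][1] + B[1][0] = 5 + 9 = 14) = 5 (attained at k = 0)
  C[1][1] = min over k of (A[1][0] + B[0][1] = 1 + 2 = 3, A[1][1] + B[1][1] = 5 + 1 = 6) = 3 (attained at k = 0)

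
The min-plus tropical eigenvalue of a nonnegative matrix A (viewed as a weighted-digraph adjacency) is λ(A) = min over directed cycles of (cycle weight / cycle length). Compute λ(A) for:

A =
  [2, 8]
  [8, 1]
λ(A) = 1

Enumerate directed cycles and compute their means (weight / length). Sample:
  cycle 0 → 0: weight = 2, length = 1, mean = 2/1 ≈ 2.000
  cycle 1 → 1: weight = 1, length = 1, mean = 1/1 ≈ 1.000
  cycle 0 → 1 → 0: weight = 16, length = 2, mean = 16/2 ≈ 8.000
  cycle 1 → 0 → 1: weight = 16, length = 2, mean = 16/2 ≈ 8.000
Minimum mean = 1.000, attained e.g. along the cycle 1 → 1 with weight 1 and length 1. So λ(A) = 1/1 = 1.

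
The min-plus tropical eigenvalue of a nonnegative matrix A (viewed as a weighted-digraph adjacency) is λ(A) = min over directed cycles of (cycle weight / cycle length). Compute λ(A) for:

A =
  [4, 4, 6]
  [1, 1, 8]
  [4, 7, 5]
λ(A) = 1

Enumerate directed cycles and compute their means (weight / length). Sample:
  cycle 0 → 0: weight = 4, length = 1, mean = 4/1 ≈ 4.000
  cycle 1 → 1: weight = 1, length = 1, mean = 1/1 ≈ 1.000
  cycle 2 → 2: weight = 5, length = 1, mean = 5/1 ≈ 5.000
  cycle 0 → 1 → 0: weight = 5, length = 2, mean = 5/2 ≈ 2.500
  cycle 0 → 2 → 0: weight = 10, length = 2, mean = 10/2 ≈ 5.000
  cycle 1 → 0 → 1: weight = 5, length = 2, mean = 5/2 ≈ 2.500
Minimum mean = 1.000, attained e.g. along the cycle 1 → 1 with weight 1 and length 1. So λ(A) = 1/1 = 1.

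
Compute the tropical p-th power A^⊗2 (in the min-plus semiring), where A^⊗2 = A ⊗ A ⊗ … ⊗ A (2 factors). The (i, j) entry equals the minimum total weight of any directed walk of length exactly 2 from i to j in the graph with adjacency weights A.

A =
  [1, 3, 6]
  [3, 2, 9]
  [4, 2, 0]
A^⊗2 =
  [2, 4, 6]
  [4, 4, 9]
  [4, 2, 0]

Each entry (A^⊗2)_ij equals the minimum over all length-2 walks i = v_0 → v_1 → … → v_2 = j of Σ_t A[v_t][v_{t+1}]. For example, for (i, j) = (0, 2) we minimise over 3 possible intermediate vertex sequences; the minimum is 6, attained along the walk 0 → 2 → 2.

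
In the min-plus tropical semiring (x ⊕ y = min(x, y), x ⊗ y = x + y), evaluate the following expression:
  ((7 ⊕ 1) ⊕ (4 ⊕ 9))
((7 ⊕ 1) ⊕ (4 ⊕ 9)) = 1

Expand innermost to outermost. Recall ⊕ takes the minimum of its arguments and ⊗ takes their sum. Working out the expression ((7 ⊕ 1) ⊕ (4 ⊕ 9)) gives 1.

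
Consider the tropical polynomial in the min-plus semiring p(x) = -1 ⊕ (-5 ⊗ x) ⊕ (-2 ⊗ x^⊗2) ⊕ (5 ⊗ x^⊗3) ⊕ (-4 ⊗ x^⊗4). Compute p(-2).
p(-2) = -12

A tropical monomial a ⊗ x^⊗i evaluates to a + i · x. Evaluating each term at x = -2:
  Term 0 contributes -1 + 0 · -2 = -1
  Term 1 contributes -5 + 1 · -2 = -7
  Term 2 contributes -2 + 2 · -2 = -6
  Term 3 contributes 5 + 3 · -2 = -1
  Term 4 contributes -4 + 4 · -2 = -12
p(-2) = ⊕ of these = min[-1, -7, -6, -1, -12] = -12.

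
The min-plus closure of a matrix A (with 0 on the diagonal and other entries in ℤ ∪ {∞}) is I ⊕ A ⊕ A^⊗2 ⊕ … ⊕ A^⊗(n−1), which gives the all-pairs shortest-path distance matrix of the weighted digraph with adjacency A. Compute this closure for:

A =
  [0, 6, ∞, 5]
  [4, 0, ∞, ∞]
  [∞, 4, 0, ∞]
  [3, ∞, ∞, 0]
Closure =
  [0, 6, ∞, 5]
  [4, 0, ∞, 9]
  [8, 4, 0, 13]
  [3, 9, ∞, 0]

This is the Floyd-Warshall all-pairs shortest-path computation. For each intermediate vertex k = 0, 1, …, 3, update dist[i][j] ← min(dist[i][j], dist[i][k] + dist[k][j]). The final matrix gives, for each (i, j), the minimum total weight of any directed path from i to j (possibly empty when i = j).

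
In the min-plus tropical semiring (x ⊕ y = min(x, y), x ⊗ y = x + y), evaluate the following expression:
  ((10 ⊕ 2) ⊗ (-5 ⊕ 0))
((10 ⊕ 2) ⊗ (-5 ⊕ 0)) = -3

Expand innermost to outermost. Recall ⊕ takes the minimum of its arguments and ⊗ takes their sum. Working out the expression ((10 ⊕ 2) ⊗ (-5 ⊕ 0)) gives -3.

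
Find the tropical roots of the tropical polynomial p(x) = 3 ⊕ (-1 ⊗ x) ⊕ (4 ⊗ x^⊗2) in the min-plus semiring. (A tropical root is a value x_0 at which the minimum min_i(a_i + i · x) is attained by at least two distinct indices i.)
Roots: {-5, 4}

Each tropical root is a break point of the lower envelope of the lines y = a_i + i · x (there are 3 lines, with slopes 0, 1, ..., 2). Only the lines that attain the minimum somewhere contribute to roots; other lines are dominated. Here the surviving (envelope) indices are i = 2, i = 1, i = 0.
Intersections between consecutive envelope lines give the roots: for adjacent envelope indices i < j the intersection is x = (a_i − a_j) / (j − i). Reading off the sorted break points: {-5, 4}.
Verification: at each break x_0, at least two indices attain the minimum of min_i(a_i + i · x_0).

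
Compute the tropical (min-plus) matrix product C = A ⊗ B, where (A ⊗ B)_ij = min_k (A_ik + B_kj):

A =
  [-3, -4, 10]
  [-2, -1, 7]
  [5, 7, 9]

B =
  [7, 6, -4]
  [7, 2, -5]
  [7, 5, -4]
A ⊗ B =
  [3, -2, -9]
  [5, 1, -6]
  [12, 9, 1]

Apply the min-plus product entry-by-entry:
  C[0][0] = min over k of (A[0][0] + B[0][0] = -3 + 7 = 4, A[0][1] + B[1][0] = -4 + 7 = 3, A[0][2] + B[2][0] = 10 + 7 = 17) = 3 (attained at k = 1)
  C[0][1] = min over k of (A[0][0] + B[0][1] = -3 + 6 = 3, A[0][1] + B[1][1] = -4 + 2 = -2, A[0][2] + B[2][1] = 10 + 5 = 15) = -2 (attained at k = 1)
  C[0][2] = min over k of (A[0][0] + B[0][2] = -3 + -4 = -7, A[0][1] + B[1][2] = -4 + -5 = -9, A[0][2] + B[2][2] = 10 + -4 = 6) = -9 (attained at k = 1)
  C[1][0] = min over k of (A[1][0] + B[0][0] = -2 + 7 = 5, A[1][1] + B[1][0] = -1 + 7 = 6, A[1][2] + B[2][0] = 7 + 7 = 14) = 5 (attained at k = 0)
  C[1][1] = min over k of (A[1][0] + B[0][1] = -2 + 6 = 4, A[1][1] + B[1][1] = -1 + 2 = 1, A[1][2] + B[2][1] = 7 + 5 = 12) = 1 (attained at k = 1)
  C[1][2] = min over k of (A[1][0] + B[0][2] = -2 + -4 = -6, A[1][1] + B[1][2] = -1 + -5 = -6, A[1][2] + B[2][2] = 7 + -4 = 3) = -6 (attained at k = 0)
  C[2][0] = min over k of (A[2][0] + B[0][0] = 5 + 7 = 12, A[2][1] + B[1][0] = 7 + 7 = 14, A[2][2] + B[2][0] = 9 + 7 = 16) = 12 (attained at k = 0)
  C[2][1] = min over k of (A[2][0] + B[0][1] = 5 + 6 = 11, A[2][1] + B[1][1] = 7 + 2 = 9, A[2][2] + B[2][1] = 9 + 5 = 14) = 9 (attained at k = 1)
  C[2][2] = min over k of (A[2][0] + B[0][2] = 5 + -4 = 1, A[2][1] + B[1][2] = 7 + -5 = 2, A[2][2] + B[2][2] = 9 + -4 = 5) = 1 (attained at k = 0)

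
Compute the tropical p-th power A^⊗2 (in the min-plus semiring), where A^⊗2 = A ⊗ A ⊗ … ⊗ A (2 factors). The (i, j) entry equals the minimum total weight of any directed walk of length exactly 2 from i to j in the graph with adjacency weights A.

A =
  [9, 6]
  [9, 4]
A^⊗2 =
  [15, 10]
  [13, 8]

Each entry (A^⊗2)_ij equals the minimum over all length-2 walks i = v_0 → v_1 → … → v_2 = j of Σ_t A[v_t][v_{t+1}]. For example, for (i, j) = (0, 1) we minimise over 2 possible intermediate vertex sequences; the minimum is 10, attained along the walk 0 → 1 → 1.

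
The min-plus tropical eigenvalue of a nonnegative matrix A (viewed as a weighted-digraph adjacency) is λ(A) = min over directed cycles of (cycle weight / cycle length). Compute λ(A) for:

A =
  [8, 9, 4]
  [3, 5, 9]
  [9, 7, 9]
λ(A) = 14/3

Enumerate directed cycles and compute their means (weight / length). Sample:
  cycle 0 → 0: weight = 8, length = 1, mean = 8/1 ≈ 8.000
  cycle 1 → 1: weight = 5, length = 1, mean = 5/1 ≈ 5.000
  cycle 2 → 2: weight = 9, length = 1, mean = 9/1 ≈ 9.000
  cycle 0 → 1 → 0: weight = 12, length = 2, mean = 12/2 ≈ 6.000
  cycle 0 → 2 → 0: weight = 13, length = 2, mean = 13/2 ≈ 6.500
  cycle 1 → 0 → 1: weight = 12, length = 2, mean = 12/2 ≈ 6.000
Minimum mean = 4.667, attained e.g. along the cycle 0 → 2 → 1 → 0 with weight 14 and length 3. So λ(A) = 14/3 = 14/3.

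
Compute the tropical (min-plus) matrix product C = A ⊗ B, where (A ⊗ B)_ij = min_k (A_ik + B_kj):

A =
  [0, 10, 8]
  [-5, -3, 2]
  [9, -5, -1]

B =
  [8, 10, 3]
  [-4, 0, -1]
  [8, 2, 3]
A ⊗ B =
  [6, 10, 3]
  [-7, -3, -4]
  [-9, -5, -6]

Apply the min-plus product entry-by-entry:
  C[0][0] = min over k of (A[0][0] + B[0][0] = 0 + 8 = 8, A[0][1] + B[1][0] = 10 + -4 = 6, A[0][2] + B[2][0] = 8 + 8 = 16) = 6 (attained at k = 1)
  C[0][1] = min over k of (A[0][0] + B[0][1] = 0 + 10 = 10, A[0][1] + B[1][1] = 10 + 0 = 10, A[0][2] + B[2][1] = 8 + 2 = 10) = 10 (attained at k = 0)
  C[0][2] = min over k of (A[0][0] + B[0][2] = 0 + 3 = 3, A[0][1] + B[1][2] = 10 + -1 = 9, A[0][2] + B[2][2] = 8 + 3 = 11) = 3 (attained at k = 0)
  C[1][0] = min over k of (A[1][0] + B[0][0] = -5 + 8 = 3, A[1][1] + B[1][0] = -3 + -4 = -7, A[1][2] + B[2][0] = 2 + 8 = 10) = -7 (attained at k = 1)
  C[1][1] = min over k of (A[1][0] + B[0][1] = -5 + 10 = 5, A[1][1] + B[1][1] = -3 + 0 = -3, A[1][2] + B[2][1] = 2 + 2 = 4) = -3 (attained at k = 1)
  C[1][2] = min over k of (A[1][0] + B[0][2] = -5 + 3 = -2, A[1][1] + B[1][2] = -3 + -1 = -4, A[1][2] + B[2][2] = 2 + 3 = 5) = -4 (attained at k = 1)
  C[2][0] = min over k of (A[2][0] + B[0][0] = 9 + 8 = 17, A[2][1] + B[1][0] = -5 + -4 = -9, A[2][2] + B[2][0] = -1 + 8 = 7) = -9 (attained at k = 1)
  C[2][1] = min over k of (A[2][0] + B[0][1] = 9 + 10 = 19, A[2][1] + B[1][1] = -5 + 0 = -5, A[2][2] + B[2][1] = -1 + 2 = 1) = -5 (attained at k = 1)
  C[2][2] = min over k of (A[2][0] + B[0][2] = 9 + 3 = 12, A[2][1] + B[1][2] = -5 + -1 = -6, A[2][2] + B[2][2] = -1 + 3 = 2) = -6 (attained at k = 1)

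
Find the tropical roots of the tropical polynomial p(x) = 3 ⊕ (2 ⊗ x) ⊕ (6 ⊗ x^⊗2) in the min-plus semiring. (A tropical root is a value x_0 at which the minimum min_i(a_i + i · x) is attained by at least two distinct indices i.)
Roots: {-4, 1}

Each tropical root is a break point of the lower envelope of the lines y = a_i + i · x (there are 3 lines, with slopes 0, 1, ..., 2). Only the lines that attain the minimum somewhere contribute to roots; other lines are dominated. Here the surviving (envelope) indices are i = 2, i = 1, i = 0.
Intersections between consecutive envelope lines give the roots: for adjacent envelope indices i < j the intersection is x = (a_i − a_j) / (j − i). Reading off the sorted break points: {-4, 1}.
Verification: at each break x_0, at least two indices attain the minimum of min_i(a_i + i · x_0).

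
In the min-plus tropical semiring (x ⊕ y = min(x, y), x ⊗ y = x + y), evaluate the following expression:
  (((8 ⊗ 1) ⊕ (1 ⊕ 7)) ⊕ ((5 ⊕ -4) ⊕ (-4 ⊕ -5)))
(((8 ⊗ 1) ⊕ (1 ⊕ 7)) ⊕ ((5 ⊕ -4) ⊕ (-4 ⊕ -5))) = -5

Expand innermost to outermost. Recall ⊕ takes the minimum of its arguments and ⊗ takes their sum. Working out the expression (((8 ⊗ 1) ⊕ (1 ⊕ 7)) ⊕ ((5 ⊕ -4) ⊕ (-4 ⊕ -5))) gives -5.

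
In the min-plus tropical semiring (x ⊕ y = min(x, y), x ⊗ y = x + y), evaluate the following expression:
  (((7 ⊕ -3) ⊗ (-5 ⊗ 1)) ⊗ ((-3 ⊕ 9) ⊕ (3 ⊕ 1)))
(((7 ⊕ -3) ⊗ (-5 ⊗ 1)) ⊗ ((-3 ⊕ 9) ⊕ (3 ⊕ 1))) = -10

Expand innermost to outermost. Recall ⊕ takes the minimum of its arguments and ⊗ takes their sum. Working out the expression (((7 ⊕ -3) ⊗ (-5 ⊗ 1)) ⊗ ((-3 ⊕ 9) ⊕ (3 ⊕ 1))) gives -10.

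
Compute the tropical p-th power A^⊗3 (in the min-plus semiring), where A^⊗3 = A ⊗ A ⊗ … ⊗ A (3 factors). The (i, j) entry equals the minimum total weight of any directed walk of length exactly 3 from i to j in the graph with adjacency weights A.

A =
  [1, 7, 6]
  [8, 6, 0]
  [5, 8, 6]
A^⊗3 =
  [3, 9, 8]
  [6, 12, 8]
  [7, 13, 12]

Each entry (A^⊗3)_ij equals the minimum over all length-3 walks i = v_0 → v_1 → … → v_3 = j of Σ_t A[v_t][v_{t+1}]. For example, for (i, j) = (0, 2) we minimise over 9 possible intermediate vertex sequences; the minimum is 8, attained along the walk 0 → 0 → 0 → 2.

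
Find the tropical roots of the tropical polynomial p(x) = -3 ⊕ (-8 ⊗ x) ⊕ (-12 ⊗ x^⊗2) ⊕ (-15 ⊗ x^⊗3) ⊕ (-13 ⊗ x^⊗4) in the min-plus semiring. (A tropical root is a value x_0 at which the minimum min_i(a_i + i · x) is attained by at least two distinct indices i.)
Roots: {-2, 3, 4, 5}

Each tropical root is a break point of the lower envelope of the lines y = a_i + i · x (there are 5 lines, with slopes 0, 1, ..., 4). Only the lines that attain the minimum somewhere contribute to roots; other lines are dominated. Here the surviving (envelope) indices are i = 4, i = 3, i = 2, i = 1, i = 0.
Intersections between consecutive envelope lines give the roots: for adjacent envelope indices i < j the intersection is x = (a_i − a_j) / (j − i). Reading off the sorted break points: {-2, 3, 4, 5}.
Verification: at each break x_0, at least two indices attain the minimum of min_i(a_i + i · x_0).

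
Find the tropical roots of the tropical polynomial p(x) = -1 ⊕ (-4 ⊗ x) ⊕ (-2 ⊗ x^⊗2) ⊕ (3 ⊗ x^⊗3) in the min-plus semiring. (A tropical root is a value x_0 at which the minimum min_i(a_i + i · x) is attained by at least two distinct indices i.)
Roots: {-5, -2, 3}

Each tropical root is a break point of the lower envelope of the lines y = a_i + i · x (there are 4 lines, with slopes 0, 1, ..., 3). Only the lines that attain the minimum somewhere contribute to roots; other lines are dominated. Here the surviving (envelope) indices are i = 3, i = 2, i = 1, i = 0.
Intersections between consecutive envelope lines give the roots: for adjacent envelope indices i < j the intersection is x = (a_i − a_j) / (j − i). Reading off the sorted break points: {-5, -2, 3}.
Verification: at each break x_0, at least two indices attain the minimum of min_i(a_i + i · x_0).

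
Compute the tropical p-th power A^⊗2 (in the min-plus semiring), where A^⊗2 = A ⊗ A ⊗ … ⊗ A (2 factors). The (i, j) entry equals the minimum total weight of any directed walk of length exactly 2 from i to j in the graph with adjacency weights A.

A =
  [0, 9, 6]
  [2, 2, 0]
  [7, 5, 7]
A^⊗2 =
  [0, 9, 6]
  [2, 4, 2]
  [7, 7, 5]

Each entry (A^⊗2)_ij equals the minimum over all length-2 walks i = v_0 → v_1 → … → v_2 = j of Σ_t A[v_t][v_{t+1}]. For example, for (i, j) = (0, 2) we minimise over 3 possible intermediate vertex sequences; the minimum is 6, attained along the walk 0 → 0 → 2.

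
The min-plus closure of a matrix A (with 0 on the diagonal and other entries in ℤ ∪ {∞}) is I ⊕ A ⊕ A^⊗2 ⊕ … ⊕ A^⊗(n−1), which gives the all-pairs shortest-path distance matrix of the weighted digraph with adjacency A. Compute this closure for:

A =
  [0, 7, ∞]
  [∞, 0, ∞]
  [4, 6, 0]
Closure =
  [0, 7, ∞]
  [∞, 0, ∞]
  [4, 6, 0]

This is the Floyd-Warshall all-pairs shortest-path computation. For each intermediate vertex k = 0, 1, …, 2, update dist[i][j] ← min(dist[i][j], dist[i][k] + dist[k][j]). The final matrix gives, for each (i, j), the minimum total weight of any directed path from i to j (possibly empty when i = j).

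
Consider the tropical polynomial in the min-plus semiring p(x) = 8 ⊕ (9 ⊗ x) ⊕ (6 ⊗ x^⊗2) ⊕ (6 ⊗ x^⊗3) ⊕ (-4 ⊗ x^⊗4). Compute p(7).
p(7) = 8

A tropical monomial a ⊗ x^⊗i evaluates to a + i · x. Evaluating each term at x = 7:
  Term 0 contributes 8 + 0 · 7 = 8
  Term 1 contributes 9 + 1 · 7 = 16
  Term 2 contributes 6 + 2 · 7 = 20
  Term 3 contributes 6 + 3 · 7 = 27
  Term 4 contributes -4 + 4 · 7 = 24
p(7) = ⊕ of these = min[8, 16, 20, 27, 24] = 8.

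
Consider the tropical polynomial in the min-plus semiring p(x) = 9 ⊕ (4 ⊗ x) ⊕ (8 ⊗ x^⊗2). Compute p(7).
p(7) = 9

A tropical monomial a ⊗ x^⊗i evaluates to a + i · x. Evaluating each term at x = 7:
  Term 0 contributes 9 + 0 · 7 = 9
  Term 1 contributes 4 + 1 · 7 = 11
  Term 2 contributes 8 + 2 · 7 = 22
p(7) = ⊕ of these = min[9, 11, 22] = 9.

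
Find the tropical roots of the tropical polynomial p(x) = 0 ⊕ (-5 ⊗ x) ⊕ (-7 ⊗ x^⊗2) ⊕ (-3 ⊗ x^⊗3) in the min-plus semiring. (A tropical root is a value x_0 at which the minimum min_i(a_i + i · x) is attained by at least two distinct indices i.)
Roots: {-4, 2, 5}

Each tropical root is a break point of the lower envelope of the lines y = a_i + i · x (there are 4 lines, with slopes 0, 1, ..., 3). Only the lines that attain the minimum somewhere contribute to roots; other lines are dominated. Here the surviving (envelope) indices are i = 3, i = 2, i = 1, i = 0.
Intersections between consecutive envelope lines give the roots: for adjacent envelope indices i < j the intersection is x = (a_i − a_j) / (j − i). Reading off the sorted break points: {-4, 2, 5}.
Verification: at each break x_0, at least two indices attain the minimum of min_i(a_i + i · x_0).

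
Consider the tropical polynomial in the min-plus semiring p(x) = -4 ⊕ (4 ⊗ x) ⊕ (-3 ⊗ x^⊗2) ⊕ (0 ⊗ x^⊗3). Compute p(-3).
p(-3) = -9

A tropical monomial a ⊗ x^⊗i evaluates to a + i · x. Evaluating each term at x = -3:
  Term 0 contributes -4 + 0 · -3 = -4
  Term 1 contributes 4 + 1 · -3 = 1
  Term 2 contributes -3 + 2 · -3 = -9
  Term 3 contributes 0 + 3 · -3 = -9
p(-3) = ⊕ of these = min[-4, 1, -9, -9] = -9.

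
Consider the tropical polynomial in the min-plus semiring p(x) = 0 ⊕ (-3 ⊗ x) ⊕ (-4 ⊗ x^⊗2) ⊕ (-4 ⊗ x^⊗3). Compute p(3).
p(3) = 0

A tropical monomial a ⊗ x^⊗i evaluates to a + i · x. Evaluating each term at x = 3:
  Term 0 contributes 0 + 0 · 3 = 0
  Term 1 contributes -3 + 1 · 3 = 0
  Term 2 contributes -4 + 2 · 3 = 2
  Term 3 contributes -4 + 3 · 3 = 5
p(3) = ⊕ of these = min[0, 0, 2, 5] = 0.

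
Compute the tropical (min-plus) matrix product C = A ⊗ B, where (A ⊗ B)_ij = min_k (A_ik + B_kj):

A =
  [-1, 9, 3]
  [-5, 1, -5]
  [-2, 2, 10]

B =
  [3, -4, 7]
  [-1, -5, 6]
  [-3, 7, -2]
A ⊗ B =
  [0, -5, 1]
  [-8, -9, -7]
  [1, -6, 5]

Apply the min-plus product entry-by-entry:
  C[0][0] = min over k of (A[0][0] + B[0][0] = -1 + 3 = 2, A[0][1] + B[1][0] = 9 + -1 = 8, A[0][2] + B[2][0] = 3 + -3 = 0) = 0 (attained at k = 2)
  C[0][1] = min over k of (A[0][0] + B[0][1] = -1 + -4 = -5, A[0][1] + B[1][1] = 9 + -5 = 4, A[0][2] + B[2][1] = 3 + 7 = 10) = -5 (attained at k = 0)
  C[0][2] = min over k of (A[0][0] + B[0][2] = -1 + 7 = 6, A[0][1] + B[1][2] = 9 + 6 = 15, A[0][2] + B[2][2] = 3 + -2 = 1) = 1 (attained at k = 2)
  C[1][0] = min over k of (A[1][0] + B[0][0] = -5 + 3 = -2, A[1][1] + B[1][0] = 1 + -1 = 0, A[1][2] + B[2][0] = -5 + -3 = -8) = -8 (attained at k = 2)
  C[1][1] = min over k of (A[1][0] + B[0][1] = -5 + -4 = -9, A[1][1] + B[1][1] = 1 + -5 = -4, A[1][2] + B[2][1] = -5 + 7 = 2) = -9 (attained at k = 0)
  C[1][2] = min over k of (A[1][0] + B[0][2] = -5 + 7 = 2, A[1][1] + B[1][2] = 1 + 6 = 7, A[1][2] + B[2][2] = -5 + -2 = -7) = -7 (attained at k = 2)
  C[2][0] = min over k of (A[2][0] + B[0][0] = -2 + 3 = 1, A[2][1] + B[1][0] = 2 + -1 = 1, A[2][2] + B[2][0] = 10 + -3 = 7) = 1 (attained at k = 0)
  C[2][1] = min over k of (A[2][0] + B[0][1] = -2 + -4 = -6, A[2][1] + B[1][1] = 2 + -5 = -3, A[2][2] + B[2][1] = 10 + 7 = 17) = -6 (attained at k = 0)
  C[2][2] = min over k of (A[2][0] + B[0][2] = -2 + 7 = 5, A[2][1] + B[1][2] = 2 + 6 = 8, A[2][2] + B[2][2] = 10 + -2 = 8) = 5 (attained at k = 0)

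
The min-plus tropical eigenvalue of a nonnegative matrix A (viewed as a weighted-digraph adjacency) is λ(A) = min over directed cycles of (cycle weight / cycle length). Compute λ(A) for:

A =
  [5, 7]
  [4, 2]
λ(A) = 2

Enumerate directed cycles and compute their means (weight / length). Sample:
  cycle 0 → 0: weight = 5, length = 1, mean = 5/1 ≈ 5.000
  cycle 1 → 1: weight = 2, length = 1, mean = 2/1 ≈ 2.000
  cycle 0 → 1 → 0: weight = 11, length = 2, mean = 11/2 ≈ 5.500
  cycle 1 → 0 → 1: weight = 11, length = 2, mean = 11/2 ≈ 5.500
Minimum mean = 2.000, attained e.g. along the cycle 1 → 1 with weight 2 and length 1. So λ(A) = 2/1 = 2.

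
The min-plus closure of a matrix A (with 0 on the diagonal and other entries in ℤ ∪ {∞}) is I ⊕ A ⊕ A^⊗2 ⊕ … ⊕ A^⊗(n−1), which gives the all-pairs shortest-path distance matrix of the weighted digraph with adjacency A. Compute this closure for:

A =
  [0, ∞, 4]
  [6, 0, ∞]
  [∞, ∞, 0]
Closure =
  [0, ∞, 4]
  [6, 0, 10]
  [∞, ∞, 0]

This is the Floyd-Warshall all-pairs shortest-path computation. For each intermediate vertex k = 0, 1, …, 2, update dist[i][j] ← min(dist[i][j], dist[i][k] + dist[k][j]). The final matrix gives, for each (i, j), the minimum total weight of any directed path from i to j (possibly empty when i = j).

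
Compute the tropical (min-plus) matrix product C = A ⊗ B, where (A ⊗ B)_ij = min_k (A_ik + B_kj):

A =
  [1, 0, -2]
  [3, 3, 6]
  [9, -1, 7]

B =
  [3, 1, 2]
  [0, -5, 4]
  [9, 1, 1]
A ⊗ B =
  [0, -5, -1]
  [3, -2, 5]
  [-1, -6, 3]

Apply the min-plus product entry-by-entry:
  C[0][0] = min over k of (A[0][0] + B[0][0] = 1 + 3 = 4, A[0][1] + B[1][0] = 0 + 0 = 0, A[0][2] + B[2][0] = -2 + 9 = 7) = 0 (attained at k = 1)
  C[0][1] = min over k of (A[0][0] + B[0][1] = 1 + 1 = 2, A[0][1] + B[1][1] = 0 + -5 = -5, A[0][2] + B[2][1] = -2 + 1 = -1) = -5 (attained at k = 1)
  C[0][2] = min over k of (A[0][0] + B[0][2] = 1 + 2 = 3, A[0][1] + B[1][2] = 0 + 4 = 4, A[0][2] + B[2][2] = -2 + 1 = -1) = -1 (attained at k = 2)
  C[1][0] = min over k of (A[1][0] + B[0][0] = 3 + 3 = 6, A[1][1] + B[1][0] = 3 + 0 = 3, A[1][2] + B[2][0] = 6 + 9 = 15) = 3 (attained at k = 1)
  C[1][1] = min over k of (A[1][0] + B[0][1] = 3 + 1 = 4, A[1][1] + B[1][1] = 3 + -5 = -2, A[1][2] + B[2][1] = 6 + 1 = 7) = -2 (attained at k = 1)
  C[1][2] = min over k of (A[1][0] + B[0][2] = 3 + 2 = 5, A[1][1] + B[1][2] = 3 + 4 = 7, A[1][2] + B[2][2] = 6 + 1 = 7) = 5 (attained at k = 0)
  C[2][0] = min over k of (A[2][0] + B[0][0] = 9 + 3 = 12, A[2][1] + B[1][0] = -1 + 0 = -1, A[2][2] + B[2][0] = 7 + 9 = 16) = -1 (attained at k = 1)
  C[2][1] = min over k of (A[2][0] + B[0][1] = 9 + 1 = 10, A[2][1] + B[1][1] = -1 + -5 = -6, A[2][2] + B[2][1] = 7 + 1 = 8) = -6 (attained at k = 1)
  C[2][2] = min over k of (A[2][0] + B[0][2] = 9 + 2 = 11, A[2][1] + B[1][2] = -1 + 4 = 3, A[2][2] + B[2][2] = 7 + 1 = 8) = 3 (attained at k = 1)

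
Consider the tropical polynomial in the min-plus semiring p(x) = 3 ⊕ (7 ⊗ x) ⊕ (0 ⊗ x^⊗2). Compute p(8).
p(8) = 3

A tropical monomial a ⊗ x^⊗i evaluates to a + i · x. Evaluating each term at x = 8:
  Term 0 contributes 3 + 0 · 8 = 3
  Term 1 contributes 7 + 1 · 8 = 15
  Term 2 contributes 0 + 2 · 8 = 16
p(8) = ⊕ of these = min[3, 15, 16] = 3.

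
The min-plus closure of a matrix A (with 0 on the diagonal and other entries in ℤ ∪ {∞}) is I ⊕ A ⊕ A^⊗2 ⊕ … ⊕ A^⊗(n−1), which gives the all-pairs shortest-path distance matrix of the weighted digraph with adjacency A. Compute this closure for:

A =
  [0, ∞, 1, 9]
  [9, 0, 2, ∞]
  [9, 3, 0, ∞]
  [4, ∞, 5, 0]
Closure =
  [0, 4, 1, 9]
  [9, 0, 2, 18]
  [9, 3, 0, 18]
  [4, 8, 5, 0]

This is the Floyd-Warshall all-pairs shortest-path computation. For each intermediate vertex k = 0, 1, …, 3, update dist[i][j] ← min(dist[i][j], dist[i][k] + dist[k][j]). The final matrix gives, for each (i, j), the minimum total weight of any directed path from i to j (possibly empty when i = j).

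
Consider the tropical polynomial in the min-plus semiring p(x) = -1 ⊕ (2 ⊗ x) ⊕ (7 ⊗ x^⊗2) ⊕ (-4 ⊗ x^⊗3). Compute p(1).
p(1) = -1

A tropical monomial a ⊗ x^⊗i evaluates to a + i · x. Evaluating each term at x = 1:
  Term 0 contributes -1 + 0 · 1 = -1
  Term 1 contributes 2 + 1 · 1 = 3
  Term 2 contributes 7 + 2 · 1 = 9
  Term 3 contributes -4 + 3 · 1 = -1
p(1) = ⊕ of these = min[-1, 3, 9, -1] = -1.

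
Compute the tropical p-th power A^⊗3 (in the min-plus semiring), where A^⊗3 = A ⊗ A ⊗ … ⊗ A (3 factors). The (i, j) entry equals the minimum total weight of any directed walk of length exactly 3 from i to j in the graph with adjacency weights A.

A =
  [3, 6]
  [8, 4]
A^⊗3 =
  [9, 12]
  [14, 12]

Each entry (A^⊗3)_ij equals the minimum over all length-3 walks i = v_0 → v_1 → … → v_3 = j of Σ_t A[v_t][v_{t+1}]. For example, for (i, j) = (0, 1) we minimise over 4 possible intermediate vertex sequences; the minimum is 12, attained along the walk 0 → 0 → 0 → 1.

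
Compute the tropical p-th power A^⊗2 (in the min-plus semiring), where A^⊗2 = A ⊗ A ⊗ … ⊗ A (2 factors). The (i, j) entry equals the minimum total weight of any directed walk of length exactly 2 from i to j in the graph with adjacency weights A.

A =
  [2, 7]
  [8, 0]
A^⊗2 =
  [4, 7]
  [8, 0]

Each entry (A^⊗2)_ij equals the minimum over all length-2 walks i = v_0 → v_1 → … → v_2 = j of Σ_t A[v_t][v_{t+1}]. For example, for (i, j) = (0, 1) we minimise over 2 possible intermediate vertex sequences; the minimum is 7, attained along the walk 0 → 1 → 1.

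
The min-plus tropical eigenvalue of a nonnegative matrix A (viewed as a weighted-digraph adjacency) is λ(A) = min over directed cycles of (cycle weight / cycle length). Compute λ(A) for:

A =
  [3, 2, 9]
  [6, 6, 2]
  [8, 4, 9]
λ(A) = 3

Enumerate directed cycles and compute their means (weight / length). Sample:
  cycle 0 → 0: weight = 3, length = 1, mean = 3/1 ≈ 3.000
  cycle 1 → 1: weight = 6, length = 1, mean = 6/1 ≈ 6.000
  cycle 2 → 2: weight = 9, length = 1, mean = 9/1 ≈ 9.000
  cycle 0 → 1 → 0: weight = 8, length = 2, mean = 8/2 ≈ 4.000
  cycle 0 → 2 → 0: weight = 17, length = 2, mean = 17/2 ≈ 8.500
  cycle 1 → 0 → 1: weight = 8, length = 2, mean = 8/2 ≈ 4.000
Minimum mean = 3.000, attained e.g. along the cycle 0 → 0 with weight 3 and length 1. So λ(A) = 3/1 = 3.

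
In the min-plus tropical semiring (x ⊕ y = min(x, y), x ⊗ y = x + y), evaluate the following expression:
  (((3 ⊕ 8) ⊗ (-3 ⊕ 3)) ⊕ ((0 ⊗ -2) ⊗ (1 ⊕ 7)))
(((3 ⊕ 8) ⊗ (-3 ⊕ 3)) ⊕ ((0 ⊗ -2) ⊗ (1 ⊕ 7))) = -1

Expand innermost to outermost. Recall ⊕ takes the minimum of its arguments and ⊗ takes their sum. Working out the expression (((3 ⊕ 8) ⊗ (-3 ⊕ 3)) ⊕ ((0 ⊗ -2) ⊗ (1 ⊕ 7))) gives -1.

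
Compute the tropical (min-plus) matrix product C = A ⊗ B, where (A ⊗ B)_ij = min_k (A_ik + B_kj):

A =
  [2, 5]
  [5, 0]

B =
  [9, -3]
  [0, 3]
A ⊗ B =
  [5, -1]
  [0, 2]

Apply the min-plus product entry-by-entry:
  C[0][0] = min over k of (A[0][0] + B[0][0] = 2 + 9 = 11, A[0][1] + B[1][0] = 5 + 0 = 5) = 5 (attained at k = 1)
  C[0][1] = min over k of (A[0][0] + B[0][1] = 2 + -3 = -1, A[0][1] + B[1][1] = 5 + 3 = 8) = -1 (attained at k = 0)
  C[1][0] = min over k of (A[1][0] + B[0][0] = 5 + 9 = 14, A[1][1] + B[1][0] = 0 + 0 = 0) = 0 (attained at k = 1)
  C[1][1] = min over k of (A[1][0] + B[0][1] = 5 + -3 = 2, A[1][1] + B[1][1] = 0 + 3 = 3) = 2 (attained at k = 0)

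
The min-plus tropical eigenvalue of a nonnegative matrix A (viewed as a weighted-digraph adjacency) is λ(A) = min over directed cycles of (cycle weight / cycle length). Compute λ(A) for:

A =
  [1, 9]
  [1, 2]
λ(A) = 1

Enumerate directed cycles and compute their means (weight / length). Sample:
  cycle 0 → 0: weight = 1, length = 1, mean = 1/1 ≈ 1.000
  cycle 1 → 1: weight = 2, length = 1, mean = 2/1 ≈ 2.000
  cycle 0 → 1 → 0: weight = 10, length = 2, mean = 10/2 ≈ 5.000
  cycle 1 → 0 → 1: weight = 10, length = 2, mean = 10/2 ≈ 5.000
Minimum mean = 1.000, attained e.g. along the cycle 0 → 0 with weight 1 and length 1. So λ(A) = 1/1 = 1.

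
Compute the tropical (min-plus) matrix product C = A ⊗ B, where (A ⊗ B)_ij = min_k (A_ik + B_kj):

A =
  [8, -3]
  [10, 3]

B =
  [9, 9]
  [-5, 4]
A ⊗ B =
  [-8, 1]
  [-2, 7]

Apply the min-plus product entry-by-entry:
  C[0][0] = min over k of (A[0][0] + B[0][0] = 8 + 9 = 17, A[0][1] + B[1][0] = -3 + -5 = -8) = -8 (attained at k = 1)
  C[0][1] = min over k of (A[0][0] + B[0][1] = 8 + 9 = 17, A[0][1] + B[1][1] = -3 + 4 = 1) = 1 (attained at k = 1)
  C[1][0] = min over k of (A[1][0] + B[0][0] = 10 + 9 = 19, A[1][1] + B[1][0] = 3 + -5 = -2) = -2 (attained at k = 1)
  C[1][1] = min over k of (A[1][0] + B[0][1] = 10 + 9 = 19, A[1][1] + B[1][1] = 3 + 4 = 7) = 7 (attained at k = 1)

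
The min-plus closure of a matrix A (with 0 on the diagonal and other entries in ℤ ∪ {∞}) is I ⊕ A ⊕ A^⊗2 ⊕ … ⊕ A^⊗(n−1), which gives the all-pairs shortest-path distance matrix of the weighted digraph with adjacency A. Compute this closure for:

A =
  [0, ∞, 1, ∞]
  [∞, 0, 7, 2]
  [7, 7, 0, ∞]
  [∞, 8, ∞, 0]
Closure =
  [0, 8, 1, 10]
  [14, 0, 7, 2]
  [7, 7, 0, 9]
  [22, 8, 15, 0]

This is the Floyd-Warshall all-pairs shortest-path computation. For each intermediate vertex k = 0, 1, …, 3, update dist[i][j] ← min(dist[i][j], dist[i][k] + dist[k][j]). The final matrix gives, for each (i, j), the minimum total weight of any directed path from i to j (possibly empty when i = j).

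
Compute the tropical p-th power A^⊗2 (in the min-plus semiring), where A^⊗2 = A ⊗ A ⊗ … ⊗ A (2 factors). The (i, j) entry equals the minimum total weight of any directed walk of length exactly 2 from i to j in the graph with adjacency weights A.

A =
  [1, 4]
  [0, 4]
A^⊗2 =
  [2, 5]
  [1, 4]

Each entry (A^⊗2)_ij equals the minimum over all length-2 walks i = v_0 → v_1 → … → v_2 = j of Σ_t A[v_t][v_{t+1}]. For example, for (i, j) = (0, 1) we minimise over 2 possible intermediate vertex sequences; the minimum is 5, attained along the walk 0 → 0 → 1.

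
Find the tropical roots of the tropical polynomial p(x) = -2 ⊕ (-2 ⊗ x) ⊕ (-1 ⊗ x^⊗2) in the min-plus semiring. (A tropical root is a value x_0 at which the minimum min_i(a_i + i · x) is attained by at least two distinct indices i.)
Roots: {-1, 0}

Each tropical root is a break point of the lower envelope of the lines y = a_i + i · x (there are 3 lines, with slopes 0, 1, ..., 2). Only the lines that attain the minimum somewhere contribute to roots; other lines are dominated. Here the surviving (envelope) indices are i = 2, i = 1, i = 0.
Intersections between consecutive envelope lines give the roots: for adjacent envelope indices i < j the intersection is x = (a_i − a_j) / (j − i). Reading off the sorted break points: {-1, 0}.
Verification: at each break x_0, at least two indices attain the minimum of min_i(a_i + i · x_0).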